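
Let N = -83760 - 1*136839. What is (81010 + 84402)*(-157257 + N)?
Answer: -62501916672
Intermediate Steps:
N = -220599 (N = -83760 - 136839 = -220599)
(81010 + 84402)*(-157257 + N) = (81010 + 84402)*(-157257 - 220599) = 165412*(-377856) = -62501916672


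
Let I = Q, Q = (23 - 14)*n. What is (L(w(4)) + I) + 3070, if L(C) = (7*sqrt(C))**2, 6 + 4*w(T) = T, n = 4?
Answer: 6163/2 ≈ 3081.5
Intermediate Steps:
w(T) = -3/2 + T/4
L(C) = 49*C
Q = 36 (Q = (23 - 14)*4 = 9*4 = 36)
I = 36
(L(w(4)) + I) + 3070 = (49*(-3/2 + (1/4)*4) + 36) + 3070 = (49*(-3/2 + 1) + 36) + 3070 = (49*(-1/2) + 36) + 3070 = (-49/2 + 36) + 3070 = 23/2 + 3070 = 6163/2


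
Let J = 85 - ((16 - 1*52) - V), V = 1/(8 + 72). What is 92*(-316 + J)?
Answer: -358777/20 ≈ -17939.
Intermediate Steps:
V = 1/80 ≈ 0.012500
J = 9681/80 (J = 85 - ((16 - 1*52) - 1*1/80) = 85 - ((16 - 52) - 1/80) = 85 - (-36 - 1/80) = 85 - 1*(-2881/80) = 85 + 2881/80 = 9681/80 ≈ 121.01)
92*(-316 + J) = 92*(-316 + 9681/80) = 92*(-15599/80) = -358777/20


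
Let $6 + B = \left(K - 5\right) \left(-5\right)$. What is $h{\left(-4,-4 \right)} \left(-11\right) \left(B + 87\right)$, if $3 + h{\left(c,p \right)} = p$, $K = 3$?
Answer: $7007$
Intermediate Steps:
$h{\left(c,p \right)} = -3 + p$
$B = 4$ ($B = -6 + \left(3 - 5\right) \left(-5\right) = -6 - -10 = -6 + 10 = 4$)
$h{\left(-4,-4 \right)} \left(-11\right) \left(B + 87\right) = \left(-3 - 4\right) \left(-11\right) \left(4 + 87\right) = \left(-7\right) \left(-11\right) 91 = 77 \cdot 91 = 7007$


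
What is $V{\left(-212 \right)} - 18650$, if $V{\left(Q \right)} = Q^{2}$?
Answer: $26294$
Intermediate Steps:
$V{\left(-212 \right)} - 18650 = \left(-212\right)^{2} - 18650 = 44944 - 18650 = 26294$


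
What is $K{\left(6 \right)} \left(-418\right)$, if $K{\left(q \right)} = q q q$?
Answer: $-90288$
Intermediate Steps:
$K{\left(q \right)} = q^{3}$ ($K{\left(q \right)} = q^{2} q = q^{3}$)
$K{\left(6 \right)} \left(-418\right) = 6^{3} \left(-418\right) = 216 \left(-418\right) = -90288$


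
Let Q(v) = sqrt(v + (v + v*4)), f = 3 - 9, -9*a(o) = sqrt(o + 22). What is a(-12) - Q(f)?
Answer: -6*I - sqrt(10)/9 ≈ -0.35136 - 6.0*I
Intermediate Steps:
a(o) = -sqrt(22 + o)/9 (a(o) = -sqrt(o + 22)/9 = -sqrt(22 + o)/9)
f = -6
Q(v) = sqrt(6)*sqrt(v) (Q(v) = sqrt(v + (v + 4*v)) = sqrt(v + 5*v) = sqrt(6*v) = sqrt(6)*sqrt(v))
a(-12) - Q(f) = -sqrt(22 - 12)/9 - sqrt(6)*sqrt(-6) = -sqrt(10)/9 - sqrt(6)*I*sqrt(6) = -sqrt(10)/9 - 6*I = -6*I - sqrt(10)/9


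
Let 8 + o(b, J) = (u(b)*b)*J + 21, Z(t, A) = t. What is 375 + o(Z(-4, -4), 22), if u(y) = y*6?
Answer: 2500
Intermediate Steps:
u(y) = 6*y
o(b, J) = 13 + 6*J*b² (o(b, J) = -8 + (((6*b)*b)*J + 21) = -8 + ((6*b²)*J + 21) = -8 + (6*J*b² + 21) = -8 + (21 + 6*J*b²) = 13 + 6*J*b²)
375 + o(Z(-4, -4), 22) = 375 + (13 + 6*22*(-4)²) = 375 + (13 + 6*22*16) = 375 + (13 + 2112) = 375 + 2125 = 2500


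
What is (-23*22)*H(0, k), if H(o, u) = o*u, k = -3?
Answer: 0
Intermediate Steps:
(-23*22)*H(0, k) = (-23*22)*(0*(-3)) = -506*0 = 0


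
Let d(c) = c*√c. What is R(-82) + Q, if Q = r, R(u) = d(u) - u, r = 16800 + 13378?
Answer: 30260 - 82*I*√82 ≈ 30260.0 - 742.54*I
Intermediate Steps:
r = 30178
d(c) = c^(3/2)
R(u) = u^(3/2) - u
Q = 30178
R(-82) + Q = ((-82)^(3/2) - 1*(-82)) + 30178 = (-82*I*√82 + 82) + 30178 = (82 - 82*I*√82) + 30178 = 30260 - 82*I*√82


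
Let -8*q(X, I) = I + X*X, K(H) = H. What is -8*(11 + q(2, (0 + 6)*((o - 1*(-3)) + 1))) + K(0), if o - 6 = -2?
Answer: -36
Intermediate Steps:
o = 4 (o = 6 - 2 = 4)
q(X, I) = -I/8 - X²/8 (q(X, I) = -(I + X*X)/8 = -(I + X²)/8 = -I/8 - X²/8)
-8*(11 + q(2, (0 + 6)*((o - 1*(-3)) + 1))) + K(0) = -8*(11 + (-(0 + 6)*((4 - 1*(-3)) + 1)/8 - ⅛*2²)) + 0 = -8*(11 + (-3*((4 + 3) + 1)/4 - ⅛*4)) + 0 = -8*(11 + (-3*(7 + 1)/4 - ½)) + 0 = -8*(11 + (-3*8/4 - ½)) + 0 = -8*(11 + (-⅛*48 - ½)) + 0 = -8*(11 + (-6 - ½)) + 0 = -8*(11 - 13/2) + 0 = -8*9/2 + 0 = -36 + 0 = -36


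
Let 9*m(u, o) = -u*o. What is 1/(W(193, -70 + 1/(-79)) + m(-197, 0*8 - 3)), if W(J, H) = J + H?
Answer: 237/13585 ≈ 0.017446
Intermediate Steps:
W(J, H) = H + J
m(u, o) = -o*u/9 (m(u, o) = (-u*o)/9 = (-o*u)/9 = -o*u/9)
1/(W(193, -70 + 1/(-79)) + m(-197, 0*8 - 3)) = 1/(((-70 + 1/(-79)) + 193) - 1/9*(0*8 - 3)*(-197)) = 1/(((-70 - 1/79) + 193) - 1/9*(0 - 3)*(-197)) = 1/((-5531/79 + 193) - 1/9*(-3)*(-197)) = 1/(9716/79 - 197/3) = 1/(13585/237) = 237/13585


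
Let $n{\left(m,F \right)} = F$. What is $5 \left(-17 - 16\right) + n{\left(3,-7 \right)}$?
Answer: $-172$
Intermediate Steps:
$5 \left(-17 - 16\right) + n{\left(3,-7 \right)} = 5 \left(-17 - 16\right) - 7 = 5 \left(-33\right) - 7 = -165 - 7 = -172$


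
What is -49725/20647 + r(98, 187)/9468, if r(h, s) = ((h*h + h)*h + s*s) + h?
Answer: 6628105687/65161932 ≈ 101.72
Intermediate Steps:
r(h, s) = h + s**2 + h*(h + h**2) (r(h, s) = ((h**2 + h)*h + s**2) + h = ((h + h**2)*h + s**2) + h = (h*(h + h**2) + s**2) + h = (s**2 + h*(h + h**2)) + h = h + s**2 + h*(h + h**2))
-49725/20647 + r(98, 187)/9468 = -49725/20647 + (98 + 98**2 + 98**3 + 187**2)/9468 = -49725*1/20647 + (98 + 9604 + 941192 + 34969)*(1/9468) = -49725/20647 + 985863*(1/9468) = -49725/20647 + 328621/3156 = 6628105687/65161932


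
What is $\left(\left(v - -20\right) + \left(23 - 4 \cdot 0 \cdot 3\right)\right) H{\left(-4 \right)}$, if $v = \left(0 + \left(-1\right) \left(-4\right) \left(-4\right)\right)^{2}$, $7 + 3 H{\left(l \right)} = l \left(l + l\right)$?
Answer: $\frac{7475}{3} \approx 2491.7$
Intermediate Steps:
$H{\left(l \right)} = - \frac{7}{3} + \frac{2 l^{2}}{3}$ ($H{\left(l \right)} = - \frac{7}{3} + \frac{l \left(l + l\right)}{3} = - \frac{7}{3} + \frac{l 2 l}{3} = - \frac{7}{3} + \frac{2 l^{2}}{3}$)
$v = 256$ ($v = \left(0 + 4 \left(-4\right)\right)^{2} = \left(0 - 16\right)^{2} = \left(-16\right)^{2} = 256$)
$\left(\left(v - -20\right) + \left(23 - 4 \cdot 0 \cdot 3\right)\right) H{\left(-4 \right)} = \left(\left(256 - -20\right) + \left(23 - 4 \cdot 0 \cdot 3\right)\right) \left(- \frac{7}{3} + \frac{2 \left(-4\right)^{2}}{3}\right) = \left(\left(256 + 20\right) + \left(23 - 0 \cdot 3\right)\right) \left(- \frac{7}{3} + \frac{2}{3} \cdot 16\right) = \left(276 + \left(23 - 0\right)\right) \left(- \frac{7}{3} + \frac{32}{3}\right) = \left(276 + \left(23 + 0\right)\right) \frac{25}{3} = \left(276 + 23\right) \frac{25}{3} = 299 \cdot \frac{25}{3} = \frac{7475}{3}$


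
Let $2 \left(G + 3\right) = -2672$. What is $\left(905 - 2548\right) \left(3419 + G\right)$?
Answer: $-3417440$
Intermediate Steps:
$G = -1339$ ($G = -3 + \frac{1}{2} \left(-2672\right) = -3 - 1336 = -1339$)
$\left(905 - 2548\right) \left(3419 + G\right) = \left(905 - 2548\right) \left(3419 - 1339\right) = \left(-1643\right) 2080 = -3417440$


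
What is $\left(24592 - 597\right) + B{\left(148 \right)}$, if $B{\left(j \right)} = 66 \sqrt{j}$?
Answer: $23995 + 132 \sqrt{37} \approx 24798.0$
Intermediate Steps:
$\left(24592 - 597\right) + B{\left(148 \right)} = \left(24592 - 597\right) + 66 \sqrt{148} = 23995 + 66 \cdot 2 \sqrt{37} = 23995 + 132 \sqrt{37}$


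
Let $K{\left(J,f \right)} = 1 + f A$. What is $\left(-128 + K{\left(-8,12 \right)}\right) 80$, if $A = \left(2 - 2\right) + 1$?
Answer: $-9200$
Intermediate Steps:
$A = 1$ ($A = 0 + 1 = 1$)
$K{\left(J,f \right)} = 1 + f$ ($K{\left(J,f \right)} = 1 + f 1 = 1 + f$)
$\left(-128 + K{\left(-8,12 \right)}\right) 80 = \left(-128 + \left(1 + 12\right)\right) 80 = \left(-128 + 13\right) 80 = \left(-115\right) 80 = -9200$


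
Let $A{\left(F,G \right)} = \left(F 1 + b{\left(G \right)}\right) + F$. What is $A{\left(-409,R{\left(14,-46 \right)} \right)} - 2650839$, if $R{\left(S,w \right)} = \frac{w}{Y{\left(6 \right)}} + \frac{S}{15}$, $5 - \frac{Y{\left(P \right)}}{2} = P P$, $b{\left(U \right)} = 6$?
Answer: $-2651651$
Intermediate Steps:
$Y{\left(P \right)} = 10 - 2 P^{2}$ ($Y{\left(P \right)} = 10 - 2 P P = 10 - 2 P^{2}$)
$R{\left(S,w \right)} = - \frac{w}{62} + \frac{S}{15}$ ($R{\left(S,w \right)} = \frac{w}{10 - 2 \cdot 6^{2}} + \frac{S}{15} = \frac{w}{10 - 72} + S \frac{1}{15} = \frac{w}{10 - 72} + \frac{S}{15} = \frac{w}{-62} + \frac{S}{15} = w \left(- \frac{1}{62}\right) + \frac{S}{15} = - \frac{w}{62} + \frac{S}{15}$)
$A{\left(F,G \right)} = 6 + 2 F$ ($A{\left(F,G \right)} = \left(F 1 + 6\right) + F = \left(F + 6\right) + F = \left(6 + F\right) + F = 6 + 2 F$)
$A{\left(-409,R{\left(14,-46 \right)} \right)} - 2650839 = \left(6 + 2 \left(-409\right)\right) - 2650839 = \left(6 - 818\right) - 2650839 = -812 - 2650839 = -2651651$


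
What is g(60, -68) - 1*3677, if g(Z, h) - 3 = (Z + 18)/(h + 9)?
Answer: -216844/59 ≈ -3675.3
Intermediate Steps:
g(Z, h) = 3 + (18 + Z)/(9 + h) (g(Z, h) = 3 + (Z + 18)/(h + 9) = 3 + (18 + Z)/(9 + h))
g(60, -68) - 1*3677 = (45 + 60 + 3*(-68))/(9 - 68) - 1*3677 = (45 + 60 - 204)/(-59) - 3677 = -1/59*(-99) - 3677 = 99/59 - 3677 = -216844/59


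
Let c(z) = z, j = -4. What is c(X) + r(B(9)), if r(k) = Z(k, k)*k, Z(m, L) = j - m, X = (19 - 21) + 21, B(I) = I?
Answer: -98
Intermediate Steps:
X = 19 (X = -2 + 21 = 19)
Z(m, L) = -4 - m
r(k) = k*(-4 - k) (r(k) = (-4 - k)*k = k*(-4 - k))
c(X) + r(B(9)) = 19 - 1*9*(4 + 9) = 19 - 1*9*13 = 19 - 117 = -98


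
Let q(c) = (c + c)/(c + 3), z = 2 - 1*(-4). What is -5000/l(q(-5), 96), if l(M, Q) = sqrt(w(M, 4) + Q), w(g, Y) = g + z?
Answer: -5000*sqrt(107)/107 ≈ -483.37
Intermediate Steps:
z = 6 (z = 2 + 4 = 6)
q(c) = 2*c/(3 + c) (q(c) = (2*c)/(3 + c) = 2*c/(3 + c))
w(g, Y) = 6 + g (w(g, Y) = g + 6 = 6 + g)
l(M, Q) = sqrt(6 + M + Q) (l(M, Q) = sqrt((6 + M) + Q) = sqrt(6 + M + Q))
-5000/l(q(-5), 96) = -5000/sqrt(6 + 2*(-5)/(3 - 5) + 96) = -5000/sqrt(6 + 2*(-5)/(-2) + 96) = -5000/sqrt(6 + 2*(-5)*(-1/2) + 96) = -5000/sqrt(6 + 5 + 96) = -5000*sqrt(107)/107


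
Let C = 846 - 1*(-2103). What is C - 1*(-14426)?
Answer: 17375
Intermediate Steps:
C = 2949 (C = 846 + 2103 = 2949)
C - 1*(-14426) = 2949 - 1*(-14426) = 2949 + 14426 = 17375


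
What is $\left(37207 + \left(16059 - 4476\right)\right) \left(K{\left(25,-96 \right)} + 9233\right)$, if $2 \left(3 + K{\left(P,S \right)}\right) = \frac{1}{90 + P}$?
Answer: $\frac{10357633979}{23} \approx 4.5033 \cdot 10^{8}$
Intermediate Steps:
$K{\left(P,S \right)} = -3 + \frac{1}{2 \left(90 + P\right)}$
$\left(37207 + \left(16059 - 4476\right)\right) \left(K{\left(25,-96 \right)} + 9233\right) = \left(37207 + \left(16059 - 4476\right)\right) \left(\frac{-539 - 150}{2 \left(90 + 25\right)} + 9233\right) = \left(37207 + 11583\right) \left(\frac{-539 - 150}{2 \cdot 115} + 9233\right) = 48790 \left(\frac{1}{2} \cdot \frac{1}{115} \left(-689\right) + 9233\right) = 48790 \left(- \frac{689}{230} + 9233\right) = 48790 \cdot \frac{2122901}{230} = \frac{10357633979}{23}$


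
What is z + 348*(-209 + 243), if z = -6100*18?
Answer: -97968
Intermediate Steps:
z = -109800
z + 348*(-209 + 243) = -109800 + 348*(-209 + 243) = -109800 + 348*34 = -109800 + 11832 = -97968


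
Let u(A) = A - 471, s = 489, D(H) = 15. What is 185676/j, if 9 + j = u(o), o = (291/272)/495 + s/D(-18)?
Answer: -1666627776/4015843 ≈ -415.01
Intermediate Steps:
o = 292637/8976 (o = (291/272)/495 + 489/15 = (291*(1/272))*(1/495) + 489*(1/15) = (291/272)*(1/495) + 163/5 = 97/44880 + 163/5 = 292637/8976 ≈ 32.602)
u(A) = -471 + A
j = -4015843/8976 (j = -9 + (-471 + 292637/8976) = -9 - 3935059/8976 = -4015843/8976 ≈ -447.40)
185676/j = 185676/(-4015843/8976) = 185676*(-8976/4015843) = -1666627776/4015843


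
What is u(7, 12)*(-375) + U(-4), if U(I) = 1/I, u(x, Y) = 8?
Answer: -12001/4 ≈ -3000.3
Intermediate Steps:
u(7, 12)*(-375) + U(-4) = 8*(-375) + 1/(-4) = -3000 - ¼ = -12001/4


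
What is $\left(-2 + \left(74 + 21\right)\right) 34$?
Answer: $3162$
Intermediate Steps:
$\left(-2 + \left(74 + 21\right)\right) 34 = \left(-2 + 95\right) 34 = 93 \cdot 34 = 3162$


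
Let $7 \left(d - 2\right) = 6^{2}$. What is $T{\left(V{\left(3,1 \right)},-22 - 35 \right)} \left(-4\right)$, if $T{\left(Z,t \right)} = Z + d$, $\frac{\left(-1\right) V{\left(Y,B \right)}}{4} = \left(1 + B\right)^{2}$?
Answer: $\frac{248}{7} \approx 35.429$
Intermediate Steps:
$d = \frac{50}{7}$ ($d = 2 + \frac{6^{2}}{7} = 2 + \frac{1}{7} \cdot 36 = 2 + \frac{36}{7} = \frac{50}{7} \approx 7.1429$)
$V{\left(Y,B \right)} = - 4 \left(1 + B\right)^{2}$
$T{\left(Z,t \right)} = \frac{50}{7} + Z$ ($T{\left(Z,t \right)} = Z + \frac{50}{7} = \frac{50}{7} + Z$)
$T{\left(V{\left(3,1 \right)},-22 - 35 \right)} \left(-4\right) = \left(\frac{50}{7} - 4 \left(1 + 1\right)^{2}\right) \left(-4\right) = \left(\frac{50}{7} - 4 \cdot 2^{2}\right) \left(-4\right) = \left(\frac{50}{7} - 16\right) \left(-4\right) = \left(- \frac{62}{7}\right) \left(-4\right) = \frac{248}{7}$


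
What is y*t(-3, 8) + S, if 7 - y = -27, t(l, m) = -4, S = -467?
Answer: -603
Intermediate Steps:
y = 34 (y = 7 - 1*(-27) = 7 + 27 = 34)
y*t(-3, 8) + S = 34*(-4) - 467 = -136 - 467 = -603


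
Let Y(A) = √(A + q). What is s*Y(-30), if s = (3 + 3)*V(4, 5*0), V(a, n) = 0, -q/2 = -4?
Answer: 0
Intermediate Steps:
q = 8 (q = -2*(-4) = 8)
Y(A) = √(8 + A) (Y(A) = √(A + 8) = √(8 + A))
s = 0 (s = (3 + 3)*0 = 6*0 = 0)
s*Y(-30) = 0*√(8 - 30) = 0*√(-22) = 0*(I*√22) = 0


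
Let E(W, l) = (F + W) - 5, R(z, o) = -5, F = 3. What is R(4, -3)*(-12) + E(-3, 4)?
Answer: 55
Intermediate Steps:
E(W, l) = -2 + W (E(W, l) = (3 + W) - 5 = -2 + W)
R(4, -3)*(-12) + E(-3, 4) = -5*(-12) + (-2 - 3) = 60 - 5 = 55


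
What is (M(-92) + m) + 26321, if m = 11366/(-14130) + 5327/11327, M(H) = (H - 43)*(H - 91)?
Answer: 4083341925544/80025255 ≈ 51026.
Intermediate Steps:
M(H) = (-91 + H)*(-43 + H) (M(H) = (-43 + H)*(-91 + H) = (-91 + H)*(-43 + H))
m = -26736086/80025255 (m = 11366*(-1/14130) + 5327*(1/11327) = -5683/7065 + 5327/11327 = -26736086/80025255 ≈ -0.33410)
(M(-92) + m) + 26321 = ((3913 + (-92)² - 134*(-92)) - 26736086/80025255) + 26321 = ((3913 + 8464 + 12328) - 26736086/80025255) + 26321 = (24705 - 26736086/80025255) + 26321 = 1976997188689/80025255 + 26321 = 4083341925544/80025255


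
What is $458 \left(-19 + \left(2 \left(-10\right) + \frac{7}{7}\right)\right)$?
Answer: $-17404$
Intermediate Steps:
$458 \left(-19 + \left(2 \left(-10\right) + \frac{7}{7}\right)\right) = 458 \left(-19 + \left(-20 + 7 \cdot \frac{1}{7}\right)\right) = 458 \left(-19 + \left(-20 + 1\right)\right) = 458 \left(-19 - 19\right) = 458 \left(-38\right) = -17404$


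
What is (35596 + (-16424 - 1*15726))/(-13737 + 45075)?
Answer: 1723/15669 ≈ 0.10996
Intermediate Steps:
(35596 + (-16424 - 1*15726))/(-13737 + 45075) = (35596 + (-16424 - 15726))/31338 = (35596 - 32150)*(1/31338) = 3446*(1/31338) = 1723/15669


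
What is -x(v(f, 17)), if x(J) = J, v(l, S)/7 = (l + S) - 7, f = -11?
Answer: 7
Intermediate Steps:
v(l, S) = -49 + 7*S + 7*l (v(l, S) = 7*((l + S) - 7) = 7*((S + l) - 7) = 7*(-7 + S + l) = -49 + 7*S + 7*l)
-x(v(f, 17)) = -(-49 + 7*17 + 7*(-11)) = -(-49 + 119 - 77) = -1*(-7) = 7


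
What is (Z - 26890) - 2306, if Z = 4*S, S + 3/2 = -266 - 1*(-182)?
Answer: -29538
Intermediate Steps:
S = -171/2 (S = -3/2 + (-266 - 1*(-182)) = -3/2 + (-266 + 182) = -3/2 - 84 = -171/2 ≈ -85.500)
Z = -342 (Z = 4*(-171/2) = -342)
(Z - 26890) - 2306 = (-342 - 26890) - 2306 = -27232 - 2306 = -29538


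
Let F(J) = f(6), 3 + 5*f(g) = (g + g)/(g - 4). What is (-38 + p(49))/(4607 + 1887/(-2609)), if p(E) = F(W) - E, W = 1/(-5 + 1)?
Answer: -70443/3755555 ≈ -0.018757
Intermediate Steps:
W = -1/4 (W = 1/(-4) = -1/4 ≈ -0.25000)
f(g) = -3/5 + 2*g/(5*(-4 + g)) (f(g) = -3/5 + ((g + g)/(g - 4))/5 = -3/5 + ((2*g)/(-4 + g))/5 = -3/5 + (2*g/(-4 + g))/5 = -3/5 + 2*g/(5*(-4 + g)))
F(J) = 3/5 (F(J) = (12 - 1*6)/(5*(-4 + 6)) = (1/5)*(12 - 6)/2 = (1/5)*(1/2)*6 = 3/5)
p(E) = 3/5 - E
(-38 + p(49))/(4607 + 1887/(-2609)) = (-38 + (3/5 - 1*49))/(4607 + 1887/(-2609)) = (-38 + (3/5 - 49))/(4607 + 1887*(-1/2609)) = (-38 - 242/5)/(4607 - 1887/2609) = -432/(5*12017776/2609) = -432/5*2609/12017776 = -70443/3755555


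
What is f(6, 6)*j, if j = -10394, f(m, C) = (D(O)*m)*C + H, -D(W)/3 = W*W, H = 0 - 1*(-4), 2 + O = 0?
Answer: 4448632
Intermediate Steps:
O = -2 (O = -2 + 0 = -2)
H = 4 (H = 0 + 4 = 4)
D(W) = -3*W² (D(W) = -3*W*W = -3*W²)
f(m, C) = 4 - 12*C*m (f(m, C) = ((-3*(-2)²)*m)*C + 4 = ((-3*4)*m)*C + 4 = (-12*m)*C + 4 = -12*C*m + 4 = 4 - 12*C*m)
f(6, 6)*j = (4 - 12*6*6)*(-10394) = (4 - 432)*(-10394) = -428*(-10394) = 4448632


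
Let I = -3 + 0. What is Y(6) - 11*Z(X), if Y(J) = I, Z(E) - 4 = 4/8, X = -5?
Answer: -105/2 ≈ -52.500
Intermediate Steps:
Z(E) = 9/2 (Z(E) = 4 + 4/8 = 4 + 4*(1/8) = 4 + 1/2 = 9/2)
I = -3
Y(J) = -3
Y(6) - 11*Z(X) = -3 - 11*9/2 = -3 - 99/2 = -105/2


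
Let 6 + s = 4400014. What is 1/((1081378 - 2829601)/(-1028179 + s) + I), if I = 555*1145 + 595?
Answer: 1123943/714905841269 ≈ 1.5722e-6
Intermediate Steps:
s = 4400008 (s = -6 + 4400014 = 4400008)
I = 636070 (I = 635475 + 595 = 636070)
1/((1081378 - 2829601)/(-1028179 + s) + I) = 1/((1081378 - 2829601)/(-1028179 + 4400008) + 636070) = 1/(-1748223/3371829 + 636070) = 1/(-1748223*1/3371829 + 636070) = 1/(-582741/1123943 + 636070) = 1/(714905841269/1123943) = 1123943/714905841269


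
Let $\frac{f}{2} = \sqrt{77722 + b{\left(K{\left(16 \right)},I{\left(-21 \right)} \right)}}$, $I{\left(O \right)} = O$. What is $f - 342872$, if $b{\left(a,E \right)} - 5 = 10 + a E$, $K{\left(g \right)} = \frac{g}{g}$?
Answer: $-342872 + 4 \sqrt{19429} \approx -3.4231 \cdot 10^{5}$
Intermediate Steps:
$K{\left(g \right)} = 1$
$b{\left(a,E \right)} = 15 + E a$ ($b{\left(a,E \right)} = 5 + \left(10 + a E\right) = 5 + \left(10 + E a\right) = 15 + E a$)
$f = 4 \sqrt{19429}$ ($f = 2 \sqrt{77722 + \left(15 - 21\right)} = 2 \sqrt{77722 - 6} = 2 \sqrt{77716} = 2 \cdot 2 \sqrt{19429} = 4 \sqrt{19429} \approx 557.55$)
$f - 342872 = 4 \sqrt{19429} - 342872 = -342872 + 4 \sqrt{19429}$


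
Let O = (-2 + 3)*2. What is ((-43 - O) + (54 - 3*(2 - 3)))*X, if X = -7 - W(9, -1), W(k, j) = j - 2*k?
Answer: 144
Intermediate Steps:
O = 2 (O = 1*2 = 2)
X = 12 (X = -7 - (-1 - 2*9) = -7 - (-1 - 18) = -7 - 1*(-19) = -7 + 19 = 12)
((-43 - O) + (54 - 3*(2 - 3)))*X = ((-43 - 1*2) + (54 - 3*(2 - 3)))*12 = ((-43 - 2) + (54 - 3*(-1)))*12 = (-45 + (54 - 1*(-3)))*12 = (-45 + (54 + 3))*12 = (-45 + 57)*12 = 12*12 = 144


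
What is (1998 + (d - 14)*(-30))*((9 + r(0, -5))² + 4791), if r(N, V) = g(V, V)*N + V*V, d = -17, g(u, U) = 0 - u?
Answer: 17412816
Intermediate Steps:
g(u, U) = -u
r(N, V) = V² - N*V (r(N, V) = (-V)*N + V*V = -N*V + V² = V² - N*V)
(1998 + (d - 14)*(-30))*((9 + r(0, -5))² + 4791) = (1998 + (-17 - 14)*(-30))*((9 - 5*(-5 - 1*0))² + 4791) = (1998 - 31*(-30))*((9 - 5*(-5 + 0))² + 4791) = (1998 + 930)*((9 - 5*(-5))² + 4791) = 2928*((9 + 25)² + 4791) = 2928*(34² + 4791) = 2928*(1156 + 4791) = 2928*5947 = 17412816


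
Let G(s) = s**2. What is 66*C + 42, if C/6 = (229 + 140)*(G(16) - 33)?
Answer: 32585694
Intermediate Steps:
C = 493722 (C = 6*((229 + 140)*(16**2 - 33)) = 6*(369*(256 - 33)) = 6*(369*223) = 6*82287 = 493722)
66*C + 42 = 66*493722 + 42 = 32585652 + 42 = 32585694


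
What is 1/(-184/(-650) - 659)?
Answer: -325/214083 ≈ -0.0015181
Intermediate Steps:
1/(-184/(-650) - 659) = 1/(-184*(-1/650) - 659) = 1/(92/325 - 659) = 1/(-214083/325) = -325/214083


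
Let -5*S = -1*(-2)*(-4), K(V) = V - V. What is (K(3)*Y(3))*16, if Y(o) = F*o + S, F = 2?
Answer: 0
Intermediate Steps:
K(V) = 0
S = 8/5 (S = -(-1*(-2))*(-4)/5 = -2*(-4)/5 = -1/5*(-8) = 8/5 ≈ 1.6000)
Y(o) = 8/5 + 2*o (Y(o) = 2*o + 8/5 = 8/5 + 2*o)
(K(3)*Y(3))*16 = (0*(8/5 + 2*3))*16 = (0*(8/5 + 6))*16 = (0*(38/5))*16 = 0*16 = 0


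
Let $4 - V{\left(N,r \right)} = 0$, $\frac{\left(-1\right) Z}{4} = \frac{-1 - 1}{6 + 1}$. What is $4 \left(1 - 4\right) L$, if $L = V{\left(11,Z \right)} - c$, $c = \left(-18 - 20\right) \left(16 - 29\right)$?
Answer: $5880$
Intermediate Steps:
$Z = \frac{8}{7}$ ($Z = - 4 \frac{-1 - 1}{6 + 1} = - 4 \left(- \frac{2}{7}\right) = - 4 \left(\left(-2\right) \frac{1}{7}\right) = \left(-4\right) \left(- \frac{2}{7}\right) = \frac{8}{7} \approx 1.1429$)
$V{\left(N,r \right)} = 4$ ($V{\left(N,r \right)} = 4 - 0 = 4 + 0 = 4$)
$c = 494$ ($c = \left(-38\right) \left(-13\right) = 494$)
$L = -490$ ($L = 4 - 494 = -490$)
$4 \left(1 - 4\right) L = 4 \left(1 - 4\right) \left(-490\right) = 4 \left(-3\right) \left(-490\right) = \left(-12\right) \left(-490\right) = 5880$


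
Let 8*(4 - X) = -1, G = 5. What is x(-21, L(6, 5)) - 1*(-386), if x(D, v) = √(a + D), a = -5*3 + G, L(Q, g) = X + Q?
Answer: 386 + I*√31 ≈ 386.0 + 5.5678*I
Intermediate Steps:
X = 33/8 (X = 4 - ⅛*(-1) = 4 + ⅛ = 33/8 ≈ 4.1250)
L(Q, g) = 33/8 + Q
a = -10 (a = -5*3 + 5 = -15 + 5 = -10)
x(D, v) = √(-10 + D)
x(-21, L(6, 5)) - 1*(-386) = √(-10 - 21) - 1*(-386) = √(-31) + 386 = I*√31 + 386 = 386 + I*√31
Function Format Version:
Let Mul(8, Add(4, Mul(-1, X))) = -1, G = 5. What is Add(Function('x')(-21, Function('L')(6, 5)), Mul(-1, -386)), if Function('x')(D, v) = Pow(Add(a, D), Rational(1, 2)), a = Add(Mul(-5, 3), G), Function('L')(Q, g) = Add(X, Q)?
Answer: Add(386, Mul(I, Pow(31, Rational(1, 2)))) ≈ Add(386.00, Mul(5.5678, I))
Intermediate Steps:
X = Rational(33, 8) (X = Add(4, Mul(Rational(-1, 8), -1)) = Add(4, Rational(1, 8)) = Rational(33, 8) ≈ 4.1250)
Function('L')(Q, g) = Add(Rational(33, 8), Q)
a = -10 (a = Add(Mul(-5, 3), 5) = Add(-15, 5) = -10)
Function('x')(D, v) = Pow(Add(-10, D), Rational(1, 2))
Add(Function('x')(-21, Function('L')(6, 5)), Mul(-1, -386)) = Add(Pow(Add(-10, -21), Rational(1, 2)), Mul(-1, -386)) = Add(Pow(-31, Rational(1, 2)), 386) = Add(Mul(I, Pow(31, Rational(1, 2))), 386) = Add(386, Mul(I, Pow(31, Rational(1, 2))))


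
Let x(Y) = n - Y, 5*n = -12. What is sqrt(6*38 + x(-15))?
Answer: sqrt(6015)/5 ≈ 15.511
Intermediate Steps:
n = -12/5 (n = (1/5)*(-12) = -12/5 ≈ -2.4000)
x(Y) = -12/5 - Y
sqrt(6*38 + x(-15)) = sqrt(6*38 + (-12/5 - 1*(-15))) = sqrt(228 + (-12/5 + 15)) = sqrt(228 + 63/5) = sqrt(1203/5) = sqrt(6015)/5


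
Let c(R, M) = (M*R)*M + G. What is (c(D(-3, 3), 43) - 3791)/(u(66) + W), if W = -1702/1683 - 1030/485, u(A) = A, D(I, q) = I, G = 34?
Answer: -759443652/5131387 ≈ -148.00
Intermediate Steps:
c(R, M) = 34 + R*M**2 (c(R, M) = (M*R)*M + 34 = R*M**2 + 34 = 34 + R*M**2)
W = -511792/163251 (W = -1702*1/1683 - 1030*1/485 = -1702/1683 - 206/97 = -511792/163251 ≈ -3.1350)
(c(D(-3, 3), 43) - 3791)/(u(66) + W) = ((34 - 3*43**2) - 3791)/(66 - 511792/163251) = ((34 - 3*1849) - 3791)/(10262774/163251) = ((34 - 5547) - 3791)*(163251/10262774) = (-5513 - 3791)*(163251/10262774) = -9304*163251/10262774 = -759443652/5131387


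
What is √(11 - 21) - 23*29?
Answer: -667 + I*√10 ≈ -667.0 + 3.1623*I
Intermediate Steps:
√(11 - 21) - 23*29 = √(-10) - 667 = I*√10 - 667 = -667 + I*√10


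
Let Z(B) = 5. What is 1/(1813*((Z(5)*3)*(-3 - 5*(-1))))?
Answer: 1/54390 ≈ 1.8386e-5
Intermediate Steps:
1/(1813*((Z(5)*3)*(-3 - 5*(-1)))) = 1/(1813*((5*3)*(-3 - 5*(-1)))) = 1/(1813*(15*(-3 + 5))) = 1/(1813*(15*2)) = 1/(1813*30) = 1/54390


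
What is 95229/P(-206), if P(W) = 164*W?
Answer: -95229/33784 ≈ -2.8188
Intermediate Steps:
95229/P(-206) = 95229/((164*(-206))) = 95229/(-33784) = 95229*(-1/33784) = -95229/33784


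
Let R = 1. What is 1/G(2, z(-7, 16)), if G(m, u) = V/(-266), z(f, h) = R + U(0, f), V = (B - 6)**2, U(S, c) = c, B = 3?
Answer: -266/9 ≈ -29.556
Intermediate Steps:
V = 9 (V = (3 - 6)**2 = (-3)**2 = 9)
z(f, h) = 1 + f
G(m, u) = -9/266 (G(m, u) = 9/(-266) = 9*(-1/266) = -9/266)
1/G(2, z(-7, 16)) = 1/(-9/266) = -266/9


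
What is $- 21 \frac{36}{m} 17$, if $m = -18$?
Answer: $714$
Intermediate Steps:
$- 21 \frac{36}{m} 17 = - 21 \frac{36}{-18} \cdot 17 = - 21 \cdot 36 \left(- \frac{1}{18}\right) 17 = \left(-21\right) \left(-2\right) 17 = 42 \cdot 17 = 714$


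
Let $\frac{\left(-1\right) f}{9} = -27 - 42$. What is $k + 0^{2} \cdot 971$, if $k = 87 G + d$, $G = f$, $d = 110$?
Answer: $54137$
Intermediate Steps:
$f = 621$ ($f = - 9 \left(-27 - 42\right) = \left(-9\right) \left(-69\right) = 621$)
$G = 621$
$k = 54137$ ($k = 87 \cdot 621 + 110 = 54027 + 110 = 54137$)
$k + 0^{2} \cdot 971 = 54137 + 0^{2} \cdot 971 = 54137 + 0 \cdot 971 = 54137 + 0 = 54137$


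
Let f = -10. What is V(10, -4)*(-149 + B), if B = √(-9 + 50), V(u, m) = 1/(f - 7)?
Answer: 149/17 - √41/17 ≈ 8.3880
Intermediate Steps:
V(u, m) = -1/17 (V(u, m) = 1/(-10 - 7) = 1/(-17) = -1/17)
B = √41 ≈ 6.4031
V(10, -4)*(-149 + B) = -(-149 + √41)/17 = 149/17 - √41/17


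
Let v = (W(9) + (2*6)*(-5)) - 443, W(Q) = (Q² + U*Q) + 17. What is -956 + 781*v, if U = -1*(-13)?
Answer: -225884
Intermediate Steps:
U = 13
W(Q) = 17 + Q² + 13*Q (W(Q) = (Q² + 13*Q) + 17 = 17 + Q² + 13*Q)
v = -288 (v = ((17 + 9² + 13*9) + (2*6)*(-5)) - 443 = ((17 + 81 + 117) + 12*(-5)) - 443 = (215 - 60) - 443 = 155 - 443 = -288)
-956 + 781*v = -956 + 781*(-288) = -956 - 224928 = -225884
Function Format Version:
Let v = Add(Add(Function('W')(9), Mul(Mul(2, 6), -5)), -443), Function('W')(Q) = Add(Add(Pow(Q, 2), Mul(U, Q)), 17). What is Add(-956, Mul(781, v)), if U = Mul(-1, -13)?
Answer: -225884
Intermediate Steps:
U = 13
Function('W')(Q) = Add(17, Pow(Q, 2), Mul(13, Q)) (Function('W')(Q) = Add(Add(Pow(Q, 2), Mul(13, Q)), 17) = Add(17, Pow(Q, 2), Mul(13, Q)))
v = -288 (v = Add(Add(Add(17, Pow(9, 2), Mul(13, 9)), Mul(Mul(2, 6), -5)), -443) = Add(Add(Add(17, 81, 117), Mul(12, -5)), -443) = Add(Add(215, -60), -443) = Add(155, -443) = -288)
Add(-956, Mul(781, v)) = Add(-956, Mul(781, -288)) = Add(-956, -224928) = -225884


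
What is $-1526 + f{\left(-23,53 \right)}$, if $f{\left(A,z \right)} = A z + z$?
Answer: $-2692$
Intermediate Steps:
$f{\left(A,z \right)} = z + A z$
$-1526 + f{\left(-23,53 \right)} = -1526 + 53 \left(1 - 23\right) = -1526 + 53 \left(-22\right) = -1526 - 1166 = -2692$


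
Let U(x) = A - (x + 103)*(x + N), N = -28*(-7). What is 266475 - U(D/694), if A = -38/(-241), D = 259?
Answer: 33287150362355/116074276 ≈ 2.8677e+5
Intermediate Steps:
N = 196
A = 38/241 (A = -38*(-1/241) = 38/241 ≈ 0.15768)
U(x) = 38/241 - (103 + x)*(196 + x) (U(x) = 38/241 - (x + 103)*(x + 196) = 38/241 - (103 + x)*(196 + x))
266475 - U(D/694) = 266475 - (-4865270/241 - (259/694)² - 77441/694) = 266475 - (-4865270/241 - (259*(1/694))² - 77441/694) = 266475 - (-4865270/241 - (259/694)² - 299*259/694) = 266475 - (-4865270/241 - 1*67081/481636 - 77441/694) = 266475 - (-4865270/241 - 67081/481636 - 77441/694) = 266475 - 1*(-2356257665255/116074276) = 266475 + 2356257665255/116074276 = 33287150362355/116074276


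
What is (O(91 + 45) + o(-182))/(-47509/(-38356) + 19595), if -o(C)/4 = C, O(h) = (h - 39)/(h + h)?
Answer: 1899705557/51111066372 ≈ 0.037168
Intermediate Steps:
O(h) = (-39 + h)/(2*h) (O(h) = (-39 + h)/((2*h)) = (-39 + h)*(1/(2*h)) = (-39 + h)/(2*h))
o(C) = -4*C
(O(91 + 45) + o(-182))/(-47509/(-38356) + 19595) = ((-39 + (91 + 45))/(2*(91 + 45)) - 4*(-182))/(-47509/(-38356) + 19595) = ((1/2)*(-39 + 136)/136 + 728)/(-47509*(-1/38356) + 19595) = ((1/2)*(1/136)*97 + 728)/(47509/38356 + 19595) = (97/272 + 728)/(751633329/38356) = (198113/272)*(38356/751633329) = 1899705557/51111066372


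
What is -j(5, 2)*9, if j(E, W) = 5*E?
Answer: -225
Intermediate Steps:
-j(5, 2)*9 = -5*5*9 = -25*9 = -1*225 = -225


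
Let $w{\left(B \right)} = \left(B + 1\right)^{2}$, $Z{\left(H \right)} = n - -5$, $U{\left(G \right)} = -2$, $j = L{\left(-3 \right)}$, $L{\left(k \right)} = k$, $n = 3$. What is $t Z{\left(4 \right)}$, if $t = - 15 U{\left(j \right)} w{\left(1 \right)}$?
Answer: $960$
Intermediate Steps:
$j = -3$
$Z{\left(H \right)} = 8$ ($Z{\left(H \right)} = 3 - -5 = 3 + 5 = 8$)
$w{\left(B \right)} = \left(1 + B\right)^{2}$
$t = 120$ ($t = \left(-15\right) \left(-2\right) \left(1 + 1\right)^{2} = 30 \cdot 2^{2} = 30 \cdot 4 = 120$)
$t Z{\left(4 \right)} = 120 \cdot 8 = 960$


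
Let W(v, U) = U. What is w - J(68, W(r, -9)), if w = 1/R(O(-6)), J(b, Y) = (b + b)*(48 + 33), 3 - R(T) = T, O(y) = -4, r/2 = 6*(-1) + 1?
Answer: -77111/7 ≈ -11016.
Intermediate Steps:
r = -10 (r = 2*(6*(-1) + 1) = 2*(-6 + 1) = 2*(-5) = -10)
R(T) = 3 - T
J(b, Y) = 162*b (J(b, Y) = (2*b)*81 = 162*b)
w = ⅐ (w = 1/(3 - 1*(-4)) = 1/(3 + 4) = 1/7 = ⅐ ≈ 0.14286)
w - J(68, W(r, -9)) = ⅐ - 162*68 = ⅐ - 1*11016 = ⅐ - 11016 = -77111/7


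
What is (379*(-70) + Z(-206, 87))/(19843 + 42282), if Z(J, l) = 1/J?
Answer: -5465181/12797750 ≈ -0.42704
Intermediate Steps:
(379*(-70) + Z(-206, 87))/(19843 + 42282) = (379*(-70) + 1/(-206))/(19843 + 42282) = (-26530 - 1/206)/62125 = -5465181/206*1/62125 = -5465181/12797750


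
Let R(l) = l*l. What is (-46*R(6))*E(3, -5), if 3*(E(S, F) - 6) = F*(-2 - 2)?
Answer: -20976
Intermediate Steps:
R(l) = l**2
E(S, F) = 6 - 4*F/3 (E(S, F) = 6 + (F*(-2 - 2))/3 = 6 + (F*(-4))/3 = 6 + (-4*F)/3 = 6 - 4*F/3)
(-46*R(6))*E(3, -5) = (-46*6**2)*(6 - 4/3*(-5)) = (-46*36)*(6 + 20/3) = -1656*38/3 = -20976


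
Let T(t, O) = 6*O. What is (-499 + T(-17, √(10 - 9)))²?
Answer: 243049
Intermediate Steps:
(-499 + T(-17, √(10 - 9)))² = (-499 + 6*√(10 - 9))² = (-499 + 6*√1)² = (-499 + 6*1)² = (-499 + 6)² = (-493)² = 243049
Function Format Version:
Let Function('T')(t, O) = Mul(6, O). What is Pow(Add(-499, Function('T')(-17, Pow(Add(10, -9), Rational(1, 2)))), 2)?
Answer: 243049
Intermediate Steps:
Pow(Add(-499, Function('T')(-17, Pow(Add(10, -9), Rational(1, 2)))), 2) = Pow(Add(-499, Mul(6, Pow(Add(10, -9), Rational(1, 2)))), 2) = Pow(Add(-499, Mul(6, Pow(1, Rational(1, 2)))), 2) = Pow(Add(-499, Mul(6, 1)), 2) = Pow(Add(-499, 6), 2) = Pow(-493, 2) = 243049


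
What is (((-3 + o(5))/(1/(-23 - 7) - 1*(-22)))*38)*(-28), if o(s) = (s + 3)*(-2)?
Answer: 606480/659 ≈ 920.30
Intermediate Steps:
o(s) = -6 - 2*s (o(s) = (3 + s)*(-2) = -6 - 2*s)
(((-3 + o(5))/(1/(-23 - 7) - 1*(-22)))*38)*(-28) = (((-3 + (-6 - 2*5))/(1/(-23 - 7) - 1*(-22)))*38)*(-28) = (((-3 + (-6 - 10))/(1/(-30) + 22))*38)*(-28) = (((-3 - 16)/(-1/30 + 22))*38)*(-28) = (-19/659/30*38)*(-28) = (-19*30/659*38)*(-28) = -570/659*38*(-28) = -21660/659*(-28) = 606480/659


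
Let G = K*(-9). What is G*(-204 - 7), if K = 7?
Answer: 13293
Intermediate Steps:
G = -63 (G = 7*(-9) = -63)
G*(-204 - 7) = -63*(-204 - 7) = -63*(-211) = 13293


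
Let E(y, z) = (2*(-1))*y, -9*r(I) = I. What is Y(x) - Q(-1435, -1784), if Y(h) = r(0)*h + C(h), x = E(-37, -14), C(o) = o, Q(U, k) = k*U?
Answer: -2559966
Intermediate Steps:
Q(U, k) = U*k
r(I) = -I/9
E(y, z) = -2*y
x = 74 (x = -2*(-37) = 74)
Y(h) = h (Y(h) = (-1/9*0)*h + h = 0*h + h = 0 + h = h)
Y(x) - Q(-1435, -1784) = 74 - (-1435)*(-1784) = 74 - 1*2560040 = 74 - 2560040 = -2559966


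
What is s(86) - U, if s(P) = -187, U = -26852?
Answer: 26665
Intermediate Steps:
s(86) - U = -187 - 1*(-26852) = -187 + 26852 = 26665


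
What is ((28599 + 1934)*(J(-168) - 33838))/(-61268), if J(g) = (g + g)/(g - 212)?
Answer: 2582871641/153170 ≈ 16863.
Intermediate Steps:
J(g) = 2*g/(-212 + g) (J(g) = (2*g)/(-212 + g) = 2*g/(-212 + g))
((28599 + 1934)*(J(-168) - 33838))/(-61268) = ((28599 + 1934)*(2*(-168)/(-212 - 168) - 33838))/(-61268) = (30533*(2*(-168)/(-380) - 33838))*(-1/61268) = (30533*(2*(-168)*(-1/380) - 33838))*(-1/61268) = (30533*(84/95 - 33838))*(-1/61268) = (30533*(-3214526/95))*(-1/61268) = -5165743282/5*(-1/61268) = 2582871641/153170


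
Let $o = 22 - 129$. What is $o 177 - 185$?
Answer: $-19124$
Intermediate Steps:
$o = -107$ ($o = 22 - 129 = -107$)
$o 177 - 185 = \left(-107\right) 177 - 185 = -18939 - 185 = -19124$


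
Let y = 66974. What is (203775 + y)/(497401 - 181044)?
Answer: 270749/316357 ≈ 0.85583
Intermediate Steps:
(203775 + y)/(497401 - 181044) = (203775 + 66974)/(497401 - 181044) = 270749/316357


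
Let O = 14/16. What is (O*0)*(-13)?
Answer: 0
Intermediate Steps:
O = 7/8 (O = 14*(1/16) = 7/8 ≈ 0.87500)
(O*0)*(-13) = ((7/8)*0)*(-13) = 0*(-13) = 0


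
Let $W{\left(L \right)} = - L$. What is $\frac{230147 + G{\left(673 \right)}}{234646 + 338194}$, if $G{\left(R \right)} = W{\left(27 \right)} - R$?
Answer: $\frac{229447}{572840} \approx 0.40054$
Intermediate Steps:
$G{\left(R \right)} = -27 - R$ ($G{\left(R \right)} = \left(-1\right) 27 - R = -27 - R$)
$\frac{230147 + G{\left(673 \right)}}{234646 + 338194} = \frac{230147 - 700}{234646 + 338194} = \frac{230147 - 700}{572840} = \left(230147 - 700\right) \frac{1}{572840} = 229447 \cdot \frac{1}{572840} = \frac{229447}{572840}$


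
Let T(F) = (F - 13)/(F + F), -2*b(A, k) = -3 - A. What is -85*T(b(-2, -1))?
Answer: 2125/2 ≈ 1062.5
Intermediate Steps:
b(A, k) = 3/2 + A/2 (b(A, k) = -(-3 - A)/2 = 3/2 + A/2)
T(F) = (-13 + F)/(2*F) (T(F) = (-13 + F)/((2*F)) = (-13 + F)*(1/(2*F)) = (-13 + F)/(2*F))
-85*T(b(-2, -1)) = -85*(-13 + (3/2 + (½)*(-2)))/(2*(3/2 + (½)*(-2))) = -85*(-13 + (3/2 - 1))/(2*(3/2 - 1)) = -85*(-13 + ½)/(2*½) = -85*2*(-25)/(2*2) = -85*(-25/2) = 2125/2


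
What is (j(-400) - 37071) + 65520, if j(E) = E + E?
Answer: 27649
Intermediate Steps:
j(E) = 2*E
(j(-400) - 37071) + 65520 = (2*(-400) - 37071) + 65520 = (-800 - 37071) + 65520 = -37871 + 65520 = 27649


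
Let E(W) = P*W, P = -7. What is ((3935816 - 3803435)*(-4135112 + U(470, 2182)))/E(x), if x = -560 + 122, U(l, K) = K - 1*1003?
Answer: -182418061491/1022 ≈ -1.7849e+8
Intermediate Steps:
U(l, K) = -1003 + K (U(l, K) = K - 1003 = -1003 + K)
x = -438
E(W) = -7*W
((3935816 - 3803435)*(-4135112 + U(470, 2182)))/E(x) = ((3935816 - 3803435)*(-4135112 + (-1003 + 2182)))/((-7*(-438))) = (132381*(-4135112 + 1179))/3066 = (132381*(-4133933))*(1/3066) = -547254184473*1/3066 = -182418061491/1022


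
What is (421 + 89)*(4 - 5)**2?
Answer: 510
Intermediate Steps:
(421 + 89)*(4 - 5)**2 = 510*(-1)**2 = 510*1 = 510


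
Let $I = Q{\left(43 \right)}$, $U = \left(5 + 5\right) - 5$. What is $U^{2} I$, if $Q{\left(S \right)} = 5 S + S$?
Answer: $6450$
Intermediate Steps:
$U = 5$ ($U = 10 - 5 = 5$)
$Q{\left(S \right)} = 6 S$
$I = 258$ ($I = 6 \cdot 43 = 258$)
$U^{2} I = 5^{2} \cdot 258 = 25 \cdot 258 = 6450$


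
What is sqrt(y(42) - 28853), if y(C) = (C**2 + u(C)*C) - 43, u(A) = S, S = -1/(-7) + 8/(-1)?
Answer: I*sqrt(27462) ≈ 165.72*I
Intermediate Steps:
S = -55/7 (S = -1*(-1/7) + 8*(-1) = 1/7 - 8 = -55/7 ≈ -7.8571)
u(A) = -55/7
y(C) = -43 + C**2 - 55*C/7 (y(C) = (C**2 - 55*C/7) - 43 = -43 + C**2 - 55*C/7)
sqrt(y(42) - 28853) = sqrt((-43 + 42**2 - 55/7*42) - 28853) = sqrt((-43 + 1764 - 330) - 28853) = sqrt(1391 - 28853) = sqrt(-27462) = I*sqrt(27462)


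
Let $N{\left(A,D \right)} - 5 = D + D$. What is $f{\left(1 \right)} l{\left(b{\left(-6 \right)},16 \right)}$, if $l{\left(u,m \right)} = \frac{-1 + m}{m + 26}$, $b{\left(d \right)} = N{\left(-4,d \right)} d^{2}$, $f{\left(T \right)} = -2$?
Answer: $- \frac{5}{7} \approx -0.71429$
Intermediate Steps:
$N{\left(A,D \right)} = 5 + 2 D$ ($N{\left(A,D \right)} = 5 + \left(D + D\right) = 5 + 2 D$)
$b{\left(d \right)} = d^{2} \left(5 + 2 d\right)$ ($b{\left(d \right)} = \left(5 + 2 d\right) d^{2} = d^{2} \left(5 + 2 d\right)$)
$l{\left(u,m \right)} = \frac{-1 + m}{26 + m}$
$f{\left(1 \right)} l{\left(b{\left(-6 \right)},16 \right)} = - 2 \frac{-1 + 16}{26 + 16} = - 2 \cdot \frac{1}{42} \cdot 15 = \left(-2\right) \frac{5}{14} = - \frac{5}{7}$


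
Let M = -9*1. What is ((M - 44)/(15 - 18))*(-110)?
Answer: -5830/3 ≈ -1943.3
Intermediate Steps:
M = -9
((M - 44)/(15 - 18))*(-110) = ((-9 - 44)/(15 - 18))*(-110) = (-53/(-3))*(-110) = -⅓*(-53)*(-110) = (53/3)*(-110) = -5830/3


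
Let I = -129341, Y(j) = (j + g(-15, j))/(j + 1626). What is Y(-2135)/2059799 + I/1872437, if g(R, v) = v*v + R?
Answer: -20590991828058/280447646403281 ≈ -0.073422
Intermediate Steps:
g(R, v) = R + v² (g(R, v) = v² + R = R + v²)
Y(j) = (-15 + j + j²)/(1626 + j) (Y(j) = (j + (-15 + j²))/(j + 1626) = (-15 + j + j²)/(1626 + j))
Y(-2135)/2059799 + I/1872437 = ((-15 - 2135 + (-2135)²)/(1626 - 2135))/2059799 - 129341/1872437 = ((-15 - 2135 + 4558225)/(-509))*(1/2059799) - 129341*1/1872437 = -1/509*4556075*(1/2059799) - 129341/1872437 = -4556075/509*1/2059799 - 129341/1872437 = -4556075/1048437691 - 129341/1872437 = -20590991828058/280447646403281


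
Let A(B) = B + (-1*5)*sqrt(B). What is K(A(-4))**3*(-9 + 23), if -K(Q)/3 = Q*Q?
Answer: -385596288 - 446584320*I ≈ -3.856e+8 - 4.4658e+8*I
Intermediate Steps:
A(B) = B - 5*sqrt(B)
K(Q) = -3*Q**2 (K(Q) = -3*Q*Q = -3*Q**2)
K(A(-4))**3*(-9 + 23) = (-3*(-4 - 10*I)**2)**3*(-9 + 23) = (-3*(-4 - 10*I)**2)**3*14 = -27*(-4 - 10*I)**6*14 = -378*(-4 - 10*I)**6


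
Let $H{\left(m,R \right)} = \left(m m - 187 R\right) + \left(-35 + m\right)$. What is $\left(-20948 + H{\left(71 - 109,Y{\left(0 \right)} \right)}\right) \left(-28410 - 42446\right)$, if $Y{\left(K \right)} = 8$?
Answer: $1493148488$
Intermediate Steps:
$H{\left(m,R \right)} = -35 + m + m^{2} - 187 R$ ($H{\left(m,R \right)} = \left(m^{2} - 187 R\right) + \left(-35 + m\right) = -35 + m + m^{2} - 187 R$)
$\left(-20948 + H{\left(71 - 109,Y{\left(0 \right)} \right)}\right) \left(-28410 - 42446\right) = \left(-20948 + \left(-35 + \left(71 - 109\right) + \left(71 - 109\right)^{2} - 1496\right)\right) \left(-28410 - 42446\right) = \left(-20948 - \left(1569 - 1444\right)\right) \left(-70856\right) = \left(-20948 - 125\right) \left(-70856\right) = \left(-21073\right) \left(-70856\right) = 1493148488$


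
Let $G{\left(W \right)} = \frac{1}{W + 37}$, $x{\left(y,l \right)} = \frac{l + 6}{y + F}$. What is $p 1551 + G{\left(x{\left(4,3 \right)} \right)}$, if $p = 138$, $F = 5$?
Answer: $\frac{8133445}{38} \approx 2.1404 \cdot 10^{5}$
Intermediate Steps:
$x{\left(y,l \right)} = \frac{6 + l}{5 + y}$ ($x{\left(y,l \right)} = \frac{l + 6}{y + 5} = \frac{6 + l}{5 + y}$)
$G{\left(W \right)} = \frac{1}{37 + W}$
$p 1551 + G{\left(x{\left(4,3 \right)} \right)} = 138 \cdot 1551 + \frac{1}{37 + \frac{6 + 3}{5 + 4}} = 214038 + \frac{1}{37 + \frac{1}{9} \cdot 9} = 214038 + \frac{1}{37 + 1} = 214038 + \frac{1}{38} = \frac{8133445}{38}$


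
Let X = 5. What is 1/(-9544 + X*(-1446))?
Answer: -1/16774 ≈ -5.9616e-5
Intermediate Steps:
1/(-9544 + X*(-1446)) = 1/(-9544 + 5*(-1446)) = 1/(-9544 - 7230) = 1/(-16774) = -1/16774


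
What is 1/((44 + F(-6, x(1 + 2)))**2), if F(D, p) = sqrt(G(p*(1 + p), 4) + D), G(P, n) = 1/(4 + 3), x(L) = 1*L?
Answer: 49/(308 + I*sqrt(287))**2 ≈ 0.00051186 - 5.648e-5*I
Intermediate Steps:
x(L) = L
G(P, n) = 1/7
F(D, p) = sqrt(1/7 + D)
1/((44 + F(-6, x(1 + 2)))**2) = 1/((44 + sqrt(7 + 49*(-6))/7)**2) = 1/((44 + sqrt(7 - 294)/7)**2) = 1/((44 + sqrt(-287)/7)**2) = 1/((44 + (I*sqrt(287))/7)**2) = 1/((44 + I*sqrt(287)/7)**2) = (44 + I*sqrt(287)/7)**(-2)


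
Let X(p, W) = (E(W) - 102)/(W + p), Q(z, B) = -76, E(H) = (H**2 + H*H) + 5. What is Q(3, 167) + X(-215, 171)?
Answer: -61729/44 ≈ -1402.9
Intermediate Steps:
E(H) = 5 + 2*H**2 (E(H) = (H**2 + H**2) + 5 = 2*H**2 + 5 = 5 + 2*H**2)
X(p, W) = (-97 + 2*W**2)/(W + p) (X(p, W) = ((5 + 2*W**2) - 102)/(W + p) = (-97 + 2*W**2)/(W + p))
Q(3, 167) + X(-215, 171) = -76 + (-97 + 2*171**2)/(171 - 215) = -76 + (-97 + 2*29241)/(-44) = -76 - (-97 + 58482)/44 = -76 - 1/44*58385 = -76 - 58385/44 = -61729/44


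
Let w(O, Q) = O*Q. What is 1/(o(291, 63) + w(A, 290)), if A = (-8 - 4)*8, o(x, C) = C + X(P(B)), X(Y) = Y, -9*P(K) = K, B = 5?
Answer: -9/249998 ≈ -3.6000e-5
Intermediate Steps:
P(K) = -K/9
o(x, C) = -5/9 + C (o(x, C) = C - 1/9*5 = C - 5/9 = -5/9 + C)
A = -96 (A = -12*8 = -96)
1/(o(291, 63) + w(A, 290)) = 1/((-5/9 + 63) - 96*290) = 1/(562/9 - 27840) = 1/(-249998/9) = -9/249998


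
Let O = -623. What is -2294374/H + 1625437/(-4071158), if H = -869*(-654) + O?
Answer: -10263524526303/2311208610074 ≈ -4.4408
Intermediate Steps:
H = 567703 (H = -869*(-654) - 623 = 568326 - 623 = 567703)
-2294374/H + 1625437/(-4071158) = -2294374/567703 + 1625437/(-4071158) = -2294374*1/567703 + 1625437*(-1/4071158) = -2294374/567703 - 1625437/4071158 = -10263524526303/2311208610074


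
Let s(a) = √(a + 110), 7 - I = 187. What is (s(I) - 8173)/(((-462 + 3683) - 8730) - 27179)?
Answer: 8173/32688 - I*√70/32688 ≈ 0.25003 - 0.00025595*I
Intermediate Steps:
I = -180 (I = 7 - 1*187 = 7 - 187 = -180)
s(a) = √(110 + a)
(s(I) - 8173)/(((-462 + 3683) - 8730) - 27179) = (√(110 - 180) - 8173)/(((-462 + 3683) - 8730) - 27179) = (√(-70) - 8173)/((3221 - 8730) - 27179) = (I*√70 - 8173)/(-5509 - 27179) = (-8173 + I*√70)/(-32688) = (-8173 + I*√70)*(-1/32688) = 8173/32688 - I*√70/32688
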